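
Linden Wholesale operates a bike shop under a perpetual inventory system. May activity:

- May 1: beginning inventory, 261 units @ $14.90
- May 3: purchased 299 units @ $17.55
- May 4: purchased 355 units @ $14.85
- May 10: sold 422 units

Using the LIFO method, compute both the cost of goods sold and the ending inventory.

COGS = $6,447.60; ending inventory = $7,960.50

May 10, 422 sold [LIFO — newest first]: 355 @ $14.85 + 67 @ $17.55 = $6,447.60
Ending inventory: 261 @ $14.90 + 232 @ $17.55 = $7,960.50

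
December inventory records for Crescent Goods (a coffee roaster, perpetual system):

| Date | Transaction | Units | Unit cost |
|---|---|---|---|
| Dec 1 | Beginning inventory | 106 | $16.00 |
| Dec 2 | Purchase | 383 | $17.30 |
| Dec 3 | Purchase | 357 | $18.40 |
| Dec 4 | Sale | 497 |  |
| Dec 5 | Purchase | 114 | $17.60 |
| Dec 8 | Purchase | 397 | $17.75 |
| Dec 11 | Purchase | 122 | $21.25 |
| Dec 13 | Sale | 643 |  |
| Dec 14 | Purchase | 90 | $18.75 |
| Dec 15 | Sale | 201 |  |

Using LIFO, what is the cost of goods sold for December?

Dec 4, 497 sold [LIFO — newest first]: 357 @ $18.40 + 140 @ $17.30 = $8,990.80
Dec 13, 643 sold [LIFO — newest first]: 122 @ $21.25 + 397 @ $17.75 + 114 @ $17.60 + 10 @ $17.30 = $11,818.65
Dec 15, 201 sold [LIFO — newest first]: 90 @ $18.75 + 111 @ $17.30 = $3,607.80
Total COGS = $8,990.80 + $11,818.65 + $3,607.80 = $24,417.25
Ending inventory: 106 @ $16.00 + 122 @ $17.30 = $3,806.60

COGS = $24,417.25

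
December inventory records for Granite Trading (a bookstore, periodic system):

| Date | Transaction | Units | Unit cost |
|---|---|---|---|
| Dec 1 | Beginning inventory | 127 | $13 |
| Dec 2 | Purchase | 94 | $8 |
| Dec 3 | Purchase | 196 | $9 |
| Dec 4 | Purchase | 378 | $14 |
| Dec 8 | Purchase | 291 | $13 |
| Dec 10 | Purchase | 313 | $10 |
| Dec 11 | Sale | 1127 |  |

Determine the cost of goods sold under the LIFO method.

Dec 11, 1127 sold [LIFO — newest first]: 313 @ $10 + 291 @ $13 + 378 @ $14 + 145 @ $9 = $13,510
Ending inventory: 127 @ $13 + 94 @ $8 + 51 @ $9 = $2,862

COGS = $13,510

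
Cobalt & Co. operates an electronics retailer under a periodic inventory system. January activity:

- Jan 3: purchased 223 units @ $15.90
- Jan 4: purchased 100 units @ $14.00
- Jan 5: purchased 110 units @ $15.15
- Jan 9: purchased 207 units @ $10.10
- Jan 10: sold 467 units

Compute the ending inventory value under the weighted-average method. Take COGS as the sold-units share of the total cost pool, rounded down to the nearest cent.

Ending inventory = $2,352.51

Jan 10, sell 467: 467/640 × $8,702.90 → $6,350.39
Ending inventory (cost pool remaining) = $2,352.51
Check: goods available $8,702.90 = COGS $6,350.39 + ending $2,352.51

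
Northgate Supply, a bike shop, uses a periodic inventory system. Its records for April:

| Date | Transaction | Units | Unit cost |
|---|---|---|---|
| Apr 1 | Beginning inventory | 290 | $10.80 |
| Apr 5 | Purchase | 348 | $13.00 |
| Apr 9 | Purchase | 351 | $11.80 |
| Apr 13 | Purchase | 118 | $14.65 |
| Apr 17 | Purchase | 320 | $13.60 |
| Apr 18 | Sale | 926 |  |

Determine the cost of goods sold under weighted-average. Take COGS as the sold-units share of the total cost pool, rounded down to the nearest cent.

Apr 18, sell 926: 926/1427 × $17,878.50 → $11,601.60
Ending inventory (cost pool remaining) = $6,276.90

COGS = $11,601.60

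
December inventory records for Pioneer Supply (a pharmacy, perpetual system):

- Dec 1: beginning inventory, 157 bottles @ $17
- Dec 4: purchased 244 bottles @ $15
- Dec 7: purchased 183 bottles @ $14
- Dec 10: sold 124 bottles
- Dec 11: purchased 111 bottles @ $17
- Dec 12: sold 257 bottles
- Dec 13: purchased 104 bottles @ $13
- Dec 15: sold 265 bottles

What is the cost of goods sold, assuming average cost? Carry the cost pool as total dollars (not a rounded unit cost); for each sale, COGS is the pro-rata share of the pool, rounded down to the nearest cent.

After Dec 1: 157 on hand, pool $2,669.00 (≈ $17.0000 each)
After Dec 4: 401 on hand, pool $6,329.00 (≈ $15.7830 each)
After Dec 7: 584 on hand, pool $8,891.00 (≈ $15.2243 each)
Dec 10, sell 124: 124/584 × $8,891.00 → $1,887.81
After Dec 11: 571 on hand, pool $8,890.19 (≈ $15.5695 each)
Dec 12, sell 257: 257/571 × $8,890.19 → $4,001.36
After Dec 13: 418 on hand, pool $6,240.83 (≈ $14.9302 each)
Dec 15, sell 265: 265/418 × $6,240.83 → $3,956.50
Total COGS = $1,887.81 + $4,001.36 + $3,956.50 = $9,845.67
Ending inventory (cost pool remaining) = $2,284.33

COGS = $9,845.67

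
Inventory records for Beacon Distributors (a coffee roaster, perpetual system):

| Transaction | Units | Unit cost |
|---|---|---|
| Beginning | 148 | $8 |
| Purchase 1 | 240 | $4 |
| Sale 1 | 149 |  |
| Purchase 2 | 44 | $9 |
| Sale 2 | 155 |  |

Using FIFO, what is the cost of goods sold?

COGS = $1,808

Sale 1 (149) [FIFO — oldest first]: 148 @ $8 + 1 @ $4 = $1,188
Sale 2 (155) [FIFO — oldest first]: 155 @ $4 = $620
Total COGS = $1,188 + $620 = $1,808
Ending inventory: 84 @ $4 + 44 @ $9 = $732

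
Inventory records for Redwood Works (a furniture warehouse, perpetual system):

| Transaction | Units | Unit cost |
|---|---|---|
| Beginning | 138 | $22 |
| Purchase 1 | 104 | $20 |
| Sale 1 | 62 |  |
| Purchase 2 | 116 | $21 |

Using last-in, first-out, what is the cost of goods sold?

Sale 1 (62) [LIFO — newest first]: 62 @ $20 = $1,240
Ending inventory: 138 @ $22 + 42 @ $20 + 116 @ $21 = $6,312
Check: goods available $7,552 = COGS $1,240 + ending $6,312

COGS = $1,240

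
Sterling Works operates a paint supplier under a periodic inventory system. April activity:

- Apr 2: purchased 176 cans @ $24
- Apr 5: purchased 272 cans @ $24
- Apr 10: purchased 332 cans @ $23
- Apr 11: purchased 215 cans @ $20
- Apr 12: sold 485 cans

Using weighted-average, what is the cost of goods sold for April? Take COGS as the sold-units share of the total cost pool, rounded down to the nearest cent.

Apr 12, sell 485: 485/995 × $22,688.00 → $11,058.97
Ending inventory (cost pool remaining) = $11,629.03

COGS = $11,058.97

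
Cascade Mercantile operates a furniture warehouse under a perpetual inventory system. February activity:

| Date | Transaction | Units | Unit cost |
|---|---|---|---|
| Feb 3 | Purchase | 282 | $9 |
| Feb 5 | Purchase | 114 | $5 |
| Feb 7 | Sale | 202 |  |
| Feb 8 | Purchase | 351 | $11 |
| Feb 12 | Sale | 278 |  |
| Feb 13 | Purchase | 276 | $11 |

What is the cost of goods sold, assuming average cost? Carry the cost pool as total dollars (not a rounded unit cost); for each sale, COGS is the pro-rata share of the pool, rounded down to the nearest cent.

After Feb 3: 282 on hand, pool $2,538.00 (≈ $9.0000 each)
After Feb 5: 396 on hand, pool $3,108.00 (≈ $7.8485 each)
Feb 7, sell 202: 202/396 × $3,108.00 → $1,585.39
After Feb 8: 545 on hand, pool $5,383.61 (≈ $9.8782 each)
Feb 12, sell 278: 278/545 × $5,383.61 → $2,746.13
After Feb 13: 543 on hand, pool $5,673.48 (≈ $10.4484 each)
Total COGS = $1,585.39 + $2,746.13 = $4,331.52
Ending inventory (cost pool remaining) = $5,673.48

COGS = $4,331.52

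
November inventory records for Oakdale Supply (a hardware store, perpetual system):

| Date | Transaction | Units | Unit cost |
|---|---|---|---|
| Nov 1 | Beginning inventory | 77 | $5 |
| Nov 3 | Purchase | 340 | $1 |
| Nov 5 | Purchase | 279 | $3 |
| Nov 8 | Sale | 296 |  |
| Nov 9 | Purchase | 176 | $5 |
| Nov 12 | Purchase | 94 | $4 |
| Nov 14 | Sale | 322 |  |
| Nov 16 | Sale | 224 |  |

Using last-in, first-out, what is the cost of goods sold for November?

COGS = $2,386

Nov 8, 296 sold [LIFO — newest first]: 279 @ $3 + 17 @ $1 = $854
Nov 14, 322 sold [LIFO — newest first]: 94 @ $4 + 176 @ $5 + 52 @ $1 = $1,308
Nov 16, 224 sold [LIFO — newest first]: 224 @ $1 = $224
Total COGS = $854 + $1,308 + $224 = $2,386
Ending inventory: 77 @ $5 + 47 @ $1 = $432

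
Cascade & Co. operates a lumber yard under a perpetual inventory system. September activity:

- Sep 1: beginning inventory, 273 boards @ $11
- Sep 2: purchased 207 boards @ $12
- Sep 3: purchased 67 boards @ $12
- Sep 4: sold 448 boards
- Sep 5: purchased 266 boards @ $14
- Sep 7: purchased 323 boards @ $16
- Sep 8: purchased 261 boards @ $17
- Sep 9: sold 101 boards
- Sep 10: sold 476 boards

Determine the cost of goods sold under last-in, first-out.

Sep 4, 448 sold [LIFO — newest first]: 67 @ $12 + 207 @ $12 + 174 @ $11 = $5,202
Sep 9, 101 sold [LIFO — newest first]: 101 @ $17 = $1,717
Sep 10, 476 sold [LIFO — newest first]: 160 @ $17 + 316 @ $16 = $7,776
Total COGS = $5,202 + $1,717 + $7,776 = $14,695
Ending inventory: 99 @ $11 + 266 @ $14 + 7 @ $16 = $4,925
Check: goods available $19,620 = COGS $14,695 + ending $4,925

COGS = $14,695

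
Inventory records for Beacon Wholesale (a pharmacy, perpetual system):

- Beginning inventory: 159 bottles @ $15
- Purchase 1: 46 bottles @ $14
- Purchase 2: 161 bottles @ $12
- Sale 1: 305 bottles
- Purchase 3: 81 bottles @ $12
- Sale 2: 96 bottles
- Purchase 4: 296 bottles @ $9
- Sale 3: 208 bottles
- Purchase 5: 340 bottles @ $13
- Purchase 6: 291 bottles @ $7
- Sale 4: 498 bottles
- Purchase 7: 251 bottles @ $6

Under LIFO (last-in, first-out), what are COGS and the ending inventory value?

COGS = $11,843; ending inventory = $4,717

Sale 1 (305) [LIFO — newest first]: 161 @ $12 + 46 @ $14 + 98 @ $15 = $4,046
Sale 2 (96) [LIFO — newest first]: 81 @ $12 + 15 @ $15 = $1,197
Sale 3 (208) [LIFO — newest first]: 208 @ $9 = $1,872
Sale 4 (498) [LIFO — newest first]: 291 @ $7 + 207 @ $13 = $4,728
Total COGS = $4,046 + $1,197 + $1,872 + $4,728 = $11,843
Ending inventory: 46 @ $15 + 88 @ $9 + 133 @ $13 + 251 @ $6 = $4,717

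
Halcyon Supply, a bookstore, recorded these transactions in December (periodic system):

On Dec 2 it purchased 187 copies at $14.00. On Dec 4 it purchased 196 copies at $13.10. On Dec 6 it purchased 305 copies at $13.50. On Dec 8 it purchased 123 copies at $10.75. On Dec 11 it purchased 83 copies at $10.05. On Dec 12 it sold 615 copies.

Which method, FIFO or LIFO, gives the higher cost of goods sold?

FIFO COGS: 187 @ $14.00 + 196 @ $13.10 + 232 @ $13.50 = $8,317.60
LIFO COGS: 83 @ $10.05 + 123 @ $10.75 + 305 @ $13.50 + 104 @ $13.10 = $7,636.30

FIFO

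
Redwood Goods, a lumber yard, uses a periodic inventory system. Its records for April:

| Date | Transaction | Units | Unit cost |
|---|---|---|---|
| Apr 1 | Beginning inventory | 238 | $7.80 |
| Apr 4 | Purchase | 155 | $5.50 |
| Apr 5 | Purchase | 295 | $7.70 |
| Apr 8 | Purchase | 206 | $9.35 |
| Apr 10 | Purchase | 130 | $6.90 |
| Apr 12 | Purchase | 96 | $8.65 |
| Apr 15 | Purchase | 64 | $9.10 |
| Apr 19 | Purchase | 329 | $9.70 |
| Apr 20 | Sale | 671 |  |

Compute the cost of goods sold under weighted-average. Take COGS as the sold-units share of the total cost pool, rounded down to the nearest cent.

COGS = $5,502.64

Apr 20, sell 671: 671/1513 × $12,407.60 → $5,502.64
Ending inventory (cost pool remaining) = $6,904.96
Check: goods available $12,407.60 = COGS $5,502.64 + ending $6,904.96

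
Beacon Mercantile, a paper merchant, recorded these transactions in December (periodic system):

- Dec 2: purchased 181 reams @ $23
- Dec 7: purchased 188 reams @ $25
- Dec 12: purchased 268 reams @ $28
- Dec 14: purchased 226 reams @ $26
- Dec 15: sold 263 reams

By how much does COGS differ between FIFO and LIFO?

FIFO COGS: 181 @ $23 + 82 @ $25 = $6,213
LIFO COGS: 226 @ $26 + 37 @ $28 = $6,912
Difference = |$6,213 − $6,912| = $699

$699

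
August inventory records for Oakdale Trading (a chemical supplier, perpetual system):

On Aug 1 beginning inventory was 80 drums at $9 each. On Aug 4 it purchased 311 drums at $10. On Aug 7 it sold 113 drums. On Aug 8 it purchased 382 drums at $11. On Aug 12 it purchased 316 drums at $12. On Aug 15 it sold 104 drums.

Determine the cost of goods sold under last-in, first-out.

Aug 7, 113 sold [LIFO — newest first]: 113 @ $10 = $1,130
Aug 15, 104 sold [LIFO — newest first]: 104 @ $12 = $1,248
Total COGS = $1,130 + $1,248 = $2,378
Ending inventory: 80 @ $9 + 198 @ $10 + 382 @ $11 + 212 @ $12 = $9,446

COGS = $2,378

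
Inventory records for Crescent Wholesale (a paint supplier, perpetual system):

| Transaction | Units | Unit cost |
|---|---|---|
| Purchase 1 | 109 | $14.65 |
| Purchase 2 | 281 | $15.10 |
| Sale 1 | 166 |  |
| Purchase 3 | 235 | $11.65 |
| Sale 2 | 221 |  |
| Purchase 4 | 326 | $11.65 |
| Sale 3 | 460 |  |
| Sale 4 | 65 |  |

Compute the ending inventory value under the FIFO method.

Sale 1 (166) [FIFO — oldest first]: 109 @ $14.65 + 57 @ $15.10 = $2,457.55
Sale 2 (221) [FIFO — oldest first]: 221 @ $15.10 = $3,337.10
Sale 3 (460) [FIFO — oldest first]: 3 @ $15.10 + 235 @ $11.65 + 222 @ $11.65 = $5,369.35
Sale 4 (65) [FIFO — oldest first]: 65 @ $11.65 = $757.25
Total COGS = $2,457.55 + $3,337.10 + $5,369.35 + $757.25 = $11,921.25
Ending inventory: 39 @ $11.65 = $454.35

Ending inventory = $454.35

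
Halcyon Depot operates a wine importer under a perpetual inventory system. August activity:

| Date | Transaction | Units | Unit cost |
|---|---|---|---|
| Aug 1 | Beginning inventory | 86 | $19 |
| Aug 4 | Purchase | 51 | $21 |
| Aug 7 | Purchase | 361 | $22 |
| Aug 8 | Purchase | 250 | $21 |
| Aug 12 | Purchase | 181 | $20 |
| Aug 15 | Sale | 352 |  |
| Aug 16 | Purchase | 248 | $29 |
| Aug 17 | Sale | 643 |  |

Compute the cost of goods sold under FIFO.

Aug 15, 352 sold [FIFO — oldest first]: 86 @ $19 + 51 @ $21 + 215 @ $22 = $7,435
Aug 17, 643 sold [FIFO — oldest first]: 146 @ $22 + 250 @ $21 + 181 @ $20 + 66 @ $29 = $13,996
Total COGS = $7,435 + $13,996 = $21,431
Ending inventory: 182 @ $29 = $5,278

COGS = $21,431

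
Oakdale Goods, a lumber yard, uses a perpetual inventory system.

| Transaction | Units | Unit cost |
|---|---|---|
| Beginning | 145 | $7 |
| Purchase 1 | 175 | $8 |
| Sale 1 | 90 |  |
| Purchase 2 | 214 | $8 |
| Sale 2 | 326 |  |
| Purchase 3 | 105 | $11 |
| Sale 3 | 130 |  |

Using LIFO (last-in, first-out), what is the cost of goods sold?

Sale 1 (90) [LIFO — newest first]: 90 @ $8 = $720
Sale 2 (326) [LIFO — newest first]: 214 @ $8 + 85 @ $8 + 27 @ $7 = $2,581
Sale 3 (130) [LIFO — newest first]: 105 @ $11 + 25 @ $7 = $1,330
Total COGS = $720 + $2,581 + $1,330 = $4,631
Ending inventory: 93 @ $7 = $651

COGS = $4,631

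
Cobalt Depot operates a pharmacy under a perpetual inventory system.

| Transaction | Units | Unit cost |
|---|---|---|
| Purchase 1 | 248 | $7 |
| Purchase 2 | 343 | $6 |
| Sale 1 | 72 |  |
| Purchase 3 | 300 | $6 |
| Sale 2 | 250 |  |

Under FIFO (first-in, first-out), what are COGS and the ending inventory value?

Sale 1 (72) [FIFO — oldest first]: 72 @ $7 = $504
Sale 2 (250) [FIFO — oldest first]: 176 @ $7 + 74 @ $6 = $1,676
Total COGS = $504 + $1,676 = $2,180
Ending inventory: 269 @ $6 + 300 @ $6 = $3,414

COGS = $2,180; ending inventory = $3,414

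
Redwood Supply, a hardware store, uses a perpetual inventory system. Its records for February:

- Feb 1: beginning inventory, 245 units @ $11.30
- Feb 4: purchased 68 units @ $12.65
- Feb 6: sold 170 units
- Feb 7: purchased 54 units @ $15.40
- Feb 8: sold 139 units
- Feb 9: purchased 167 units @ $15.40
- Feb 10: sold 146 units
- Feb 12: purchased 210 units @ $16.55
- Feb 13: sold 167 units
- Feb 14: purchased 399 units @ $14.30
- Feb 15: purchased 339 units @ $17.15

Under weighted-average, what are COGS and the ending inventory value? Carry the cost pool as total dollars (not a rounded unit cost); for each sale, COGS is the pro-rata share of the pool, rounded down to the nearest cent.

After Feb 1: 245 on hand, pool $2,768.50 (≈ $11.3000 each)
After Feb 4: 313 on hand, pool $3,628.70 (≈ $11.5933 each)
Feb 6, sell 170: 170/313 × $3,628.70 → $1,970.85
After Feb 7: 197 on hand, pool $2,489.45 (≈ $12.6368 each)
Feb 8, sell 139: 139/197 × $2,489.45 → $1,756.51
After Feb 9: 225 on hand, pool $3,304.74 (≈ $14.6877 each)
Feb 10, sell 146: 146/225 × $3,304.74 → $2,144.40
After Feb 12: 289 on hand, pool $4,635.84 (≈ $16.0410 each)
Feb 13, sell 167: 167/289 × $4,635.84 → $2,678.84
After Feb 14: 521 on hand, pool $7,662.70 (≈ $14.7077 each)
After Feb 15: 860 on hand, pool $13,476.55 (≈ $15.6704 each)
Total COGS = $1,970.85 + $1,756.51 + $2,144.40 + $2,678.84 = $8,550.60
Ending inventory (cost pool remaining) = $13,476.55

COGS = $8,550.60; ending inventory = $13,476.55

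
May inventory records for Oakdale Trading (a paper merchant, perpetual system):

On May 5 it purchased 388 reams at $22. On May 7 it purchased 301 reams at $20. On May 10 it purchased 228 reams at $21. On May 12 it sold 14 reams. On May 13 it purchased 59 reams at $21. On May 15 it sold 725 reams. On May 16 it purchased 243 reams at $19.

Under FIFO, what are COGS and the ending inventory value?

COGS = $15,606; ending inventory = $9,594

May 12, 14 sold [FIFO — oldest first]: 14 @ $22 = $308
May 15, 725 sold [FIFO — oldest first]: 374 @ $22 + 301 @ $20 + 50 @ $21 = $15,298
Total COGS = $308 + $15,298 = $15,606
Ending inventory: 178 @ $21 + 59 @ $21 + 243 @ $19 = $9,594
Check: goods available $25,200 = COGS $15,606 + ending $9,594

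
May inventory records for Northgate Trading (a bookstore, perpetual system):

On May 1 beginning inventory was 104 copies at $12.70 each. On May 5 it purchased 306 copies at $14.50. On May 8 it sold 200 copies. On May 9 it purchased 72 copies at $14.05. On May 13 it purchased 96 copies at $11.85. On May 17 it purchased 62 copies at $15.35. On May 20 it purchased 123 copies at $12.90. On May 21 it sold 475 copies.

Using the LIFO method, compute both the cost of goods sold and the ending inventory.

May 8, 200 sold [LIFO — newest first]: 200 @ $14.50 = $2,900.00
May 21, 475 sold [LIFO — newest first]: 123 @ $12.90 + 62 @ $15.35 + 96 @ $11.85 + 72 @ $14.05 + 106 @ $14.50 + 16 @ $12.70 = $6,427.80
Total COGS = $2,900.00 + $6,427.80 = $9,327.80
Ending inventory: 88 @ $12.70 = $1,117.60
Check: goods available $10,445.40 = COGS $9,327.80 + ending $1,117.60

COGS = $9,327.80; ending inventory = $1,117.60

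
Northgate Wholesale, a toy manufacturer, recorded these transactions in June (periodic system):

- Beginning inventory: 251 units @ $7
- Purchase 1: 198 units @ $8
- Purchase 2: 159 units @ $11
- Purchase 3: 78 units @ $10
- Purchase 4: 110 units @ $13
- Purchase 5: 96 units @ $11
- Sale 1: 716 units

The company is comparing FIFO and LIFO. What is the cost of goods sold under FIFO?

FIFO COGS: 251 @ $7 + 198 @ $8 + 159 @ $11 + 78 @ $10 + 30 @ $13 = $6,260
LIFO COGS: 96 @ $11 + 110 @ $13 + 78 @ $10 + 159 @ $11 + 198 @ $8 + 75 @ $7 = $7,124

COGS = $6,260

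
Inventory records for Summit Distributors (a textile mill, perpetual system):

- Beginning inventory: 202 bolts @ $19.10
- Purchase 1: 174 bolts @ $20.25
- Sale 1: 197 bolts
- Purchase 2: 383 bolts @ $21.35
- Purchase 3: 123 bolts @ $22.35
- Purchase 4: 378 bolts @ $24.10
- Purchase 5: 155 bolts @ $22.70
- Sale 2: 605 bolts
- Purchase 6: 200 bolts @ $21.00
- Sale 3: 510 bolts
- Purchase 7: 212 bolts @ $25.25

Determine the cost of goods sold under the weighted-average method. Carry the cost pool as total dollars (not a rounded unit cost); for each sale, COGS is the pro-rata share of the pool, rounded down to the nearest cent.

After Beginning: 202 on hand, pool $3,858.20 (≈ $19.1000 each)
After Purchase 1: 376 on hand, pool $7,381.70 (≈ $19.6322 each)
Sale 1, sell 197: 197/376 × $7,381.70 → $3,867.53
After Purchase 2: 562 on hand, pool $11,691.22 (≈ $20.8029 each)
After Purchase 3: 685 on hand, pool $14,440.27 (≈ $21.0807 each)
After Purchase 4: 1063 on hand, pool $23,550.07 (≈ $22.1543 each)
After Purchase 5: 1218 on hand, pool $27,068.57 (≈ $22.2238 each)
Sale 2, sell 605: 605/1218 × $27,068.57 → $13,445.38
After Purchase 6: 813 on hand, pool $17,823.19 (≈ $21.9227 each)
Sale 3, sell 510: 510/813 × $17,823.19 → $11,180.59
After Purchase 7: 515 on hand, pool $11,995.60 (≈ $23.2924 each)
Total COGS = $3,867.53 + $13,445.38 + $11,180.59 = $28,493.50
Ending inventory (cost pool remaining) = $11,995.60

COGS = $28,493.50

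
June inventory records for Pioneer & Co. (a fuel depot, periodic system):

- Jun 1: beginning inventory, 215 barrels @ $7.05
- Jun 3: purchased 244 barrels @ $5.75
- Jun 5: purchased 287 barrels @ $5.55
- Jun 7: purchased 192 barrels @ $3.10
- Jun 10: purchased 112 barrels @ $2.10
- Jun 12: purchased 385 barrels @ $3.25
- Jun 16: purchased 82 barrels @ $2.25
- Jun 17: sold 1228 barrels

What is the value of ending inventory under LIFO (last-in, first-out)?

Jun 17, 1228 sold [LIFO — newest first]: 82 @ $2.25 + 385 @ $3.25 + 112 @ $2.10 + 192 @ $3.10 + 287 @ $5.55 + 170 @ $5.75 = $4,836.50
Ending inventory: 215 @ $7.05 + 74 @ $5.75 = $1,941.25

Ending inventory = $1,941.25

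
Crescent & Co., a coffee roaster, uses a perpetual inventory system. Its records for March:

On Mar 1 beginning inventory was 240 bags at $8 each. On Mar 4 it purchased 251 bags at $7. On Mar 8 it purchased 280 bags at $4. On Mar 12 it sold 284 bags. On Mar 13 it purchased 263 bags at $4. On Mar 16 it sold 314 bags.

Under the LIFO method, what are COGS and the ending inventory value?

COGS = $2,557; ending inventory = $3,292

Mar 12, 284 sold [LIFO — newest first]: 280 @ $4 + 4 @ $7 = $1,148
Mar 16, 314 sold [LIFO — newest first]: 263 @ $4 + 51 @ $7 = $1,409
Total COGS = $1,148 + $1,409 = $2,557
Ending inventory: 240 @ $8 + 196 @ $7 = $3,292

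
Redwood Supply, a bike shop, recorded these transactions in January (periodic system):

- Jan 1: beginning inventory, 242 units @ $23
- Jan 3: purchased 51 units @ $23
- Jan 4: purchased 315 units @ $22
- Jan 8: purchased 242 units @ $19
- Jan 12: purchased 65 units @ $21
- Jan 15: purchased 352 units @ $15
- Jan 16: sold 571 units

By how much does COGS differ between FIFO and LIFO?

FIFO COGS: 242 @ $23 + 51 @ $23 + 278 @ $22 = $12,855
LIFO COGS: 352 @ $15 + 65 @ $21 + 154 @ $19 = $9,571
Difference = |$12,855 − $9,571| = $3,284

$3,284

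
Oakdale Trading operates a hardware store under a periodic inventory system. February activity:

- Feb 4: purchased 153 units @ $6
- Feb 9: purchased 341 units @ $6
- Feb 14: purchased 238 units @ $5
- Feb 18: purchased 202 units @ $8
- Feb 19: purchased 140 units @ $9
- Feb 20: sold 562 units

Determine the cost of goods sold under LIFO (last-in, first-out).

Feb 20, 562 sold [LIFO — newest first]: 140 @ $9 + 202 @ $8 + 220 @ $5 = $3,976
Ending inventory: 153 @ $6 + 341 @ $6 + 18 @ $5 = $3,054

COGS = $3,976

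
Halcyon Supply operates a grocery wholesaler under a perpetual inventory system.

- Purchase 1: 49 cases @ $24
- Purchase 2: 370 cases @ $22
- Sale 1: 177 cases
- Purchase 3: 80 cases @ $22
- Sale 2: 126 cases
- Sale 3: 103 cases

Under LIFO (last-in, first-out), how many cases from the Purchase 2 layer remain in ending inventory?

44

Sale 1 (177) [LIFO — newest first]: 177 @ $22 = $3,894
Sale 2 (126) [LIFO — newest first]: 80 @ $22 + 46 @ $22 = $2,772
Sale 3 (103) [LIFO — newest first]: 103 @ $22 = $2,266
Total COGS = $3,894 + $2,772 + $2,266 = $8,932
Ending inventory: 49 @ $24 + 44 @ $22 = $2,144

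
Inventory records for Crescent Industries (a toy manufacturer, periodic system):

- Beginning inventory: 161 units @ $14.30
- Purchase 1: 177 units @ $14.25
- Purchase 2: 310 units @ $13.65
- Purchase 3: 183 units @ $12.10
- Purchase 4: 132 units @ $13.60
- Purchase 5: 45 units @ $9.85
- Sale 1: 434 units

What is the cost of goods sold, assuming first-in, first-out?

Sale 1 (434) [FIFO — oldest first]: 161 @ $14.30 + 177 @ $14.25 + 96 @ $13.65 = $6,134.95
Ending inventory: 214 @ $13.65 + 183 @ $12.10 + 132 @ $13.60 + 45 @ $9.85 = $7,373.85

COGS = $6,134.95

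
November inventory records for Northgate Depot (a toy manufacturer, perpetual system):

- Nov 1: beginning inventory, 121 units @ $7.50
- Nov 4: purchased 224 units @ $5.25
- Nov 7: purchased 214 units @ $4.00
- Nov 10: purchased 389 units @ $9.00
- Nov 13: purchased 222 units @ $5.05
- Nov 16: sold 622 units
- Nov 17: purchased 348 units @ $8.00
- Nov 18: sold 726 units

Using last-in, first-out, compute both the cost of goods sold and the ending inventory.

Nov 16, 622 sold [LIFO — newest first]: 222 @ $5.05 + 389 @ $9.00 + 11 @ $4.00 = $4,666.10
Nov 18, 726 sold [LIFO — newest first]: 348 @ $8.00 + 203 @ $4.00 + 175 @ $5.25 = $4,514.75
Total COGS = $4,666.10 + $4,514.75 = $9,180.85
Ending inventory: 121 @ $7.50 + 49 @ $5.25 = $1,164.75
Check: goods available $10,345.60 = COGS $9,180.85 + ending $1,164.75

COGS = $9,180.85; ending inventory = $1,164.75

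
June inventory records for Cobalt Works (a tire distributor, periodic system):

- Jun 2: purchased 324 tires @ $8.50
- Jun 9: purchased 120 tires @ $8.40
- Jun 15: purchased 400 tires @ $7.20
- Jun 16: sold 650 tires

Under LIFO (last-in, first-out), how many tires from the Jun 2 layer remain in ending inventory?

194

Jun 16, 650 sold [LIFO — newest first]: 400 @ $7.20 + 120 @ $8.40 + 130 @ $8.50 = $4,993.00
Ending inventory: 194 @ $8.50 = $1,649.00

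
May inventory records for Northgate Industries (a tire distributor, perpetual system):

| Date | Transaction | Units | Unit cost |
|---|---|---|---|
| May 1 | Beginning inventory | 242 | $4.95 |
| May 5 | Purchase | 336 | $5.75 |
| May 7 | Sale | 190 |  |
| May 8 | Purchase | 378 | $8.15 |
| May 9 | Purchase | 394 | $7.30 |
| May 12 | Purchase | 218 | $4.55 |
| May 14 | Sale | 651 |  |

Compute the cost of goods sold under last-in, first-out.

May 7, 190 sold [LIFO — newest first]: 190 @ $5.75 = $1,092.50
May 14, 651 sold [LIFO — newest first]: 218 @ $4.55 + 394 @ $7.30 + 39 @ $8.15 = $4,185.95
Total COGS = $1,092.50 + $4,185.95 = $5,278.45
Ending inventory: 242 @ $4.95 + 146 @ $5.75 + 339 @ $8.15 = $4,800.25
Check: goods available $10,078.70 = COGS $5,278.45 + ending $4,800.25

COGS = $5,278.45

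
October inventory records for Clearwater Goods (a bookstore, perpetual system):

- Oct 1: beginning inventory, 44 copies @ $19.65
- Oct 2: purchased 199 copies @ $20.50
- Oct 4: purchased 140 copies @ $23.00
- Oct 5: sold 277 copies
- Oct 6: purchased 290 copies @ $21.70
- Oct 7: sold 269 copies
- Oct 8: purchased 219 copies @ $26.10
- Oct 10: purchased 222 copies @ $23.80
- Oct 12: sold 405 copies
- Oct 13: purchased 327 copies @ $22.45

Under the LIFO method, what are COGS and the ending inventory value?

Oct 5, 277 sold [LIFO — newest first]: 140 @ $23.00 + 137 @ $20.50 = $6,028.50
Oct 7, 269 sold [LIFO — newest first]: 269 @ $21.70 = $5,837.30
Oct 12, 405 sold [LIFO — newest first]: 222 @ $23.80 + 183 @ $26.10 = $10,059.90
Total COGS = $6,028.50 + $5,837.30 + $10,059.90 = $21,925.70
Ending inventory: 44 @ $19.65 + 62 @ $20.50 + 21 @ $21.70 + 36 @ $26.10 + 327 @ $22.45 = $10,872.05

COGS = $21,925.70; ending inventory = $10,872.05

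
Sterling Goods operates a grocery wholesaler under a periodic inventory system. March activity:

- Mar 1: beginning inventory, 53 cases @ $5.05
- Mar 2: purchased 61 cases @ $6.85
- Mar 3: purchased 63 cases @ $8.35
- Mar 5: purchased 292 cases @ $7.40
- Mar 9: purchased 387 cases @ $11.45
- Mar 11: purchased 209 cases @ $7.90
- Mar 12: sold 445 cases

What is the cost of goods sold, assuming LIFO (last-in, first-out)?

Mar 12, 445 sold [LIFO — newest first]: 209 @ $7.90 + 236 @ $11.45 = $4,353.30
Ending inventory: 53 @ $5.05 + 61 @ $6.85 + 63 @ $8.35 + 292 @ $7.40 + 151 @ $11.45 = $5,101.30
Check: goods available $9,454.60 = COGS $4,353.30 + ending $5,101.30

COGS = $4,353.30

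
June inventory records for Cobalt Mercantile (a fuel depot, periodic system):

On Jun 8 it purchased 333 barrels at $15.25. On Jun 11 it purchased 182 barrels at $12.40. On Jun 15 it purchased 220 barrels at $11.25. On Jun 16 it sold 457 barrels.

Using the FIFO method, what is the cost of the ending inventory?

Jun 16, 457 sold [FIFO — oldest first]: 333 @ $15.25 + 124 @ $12.40 = $6,615.85
Ending inventory: 58 @ $12.40 + 220 @ $11.25 = $3,194.20
Check: goods available $9,810.05 = COGS $6,615.85 + ending $3,194.20

Ending inventory = $3,194.20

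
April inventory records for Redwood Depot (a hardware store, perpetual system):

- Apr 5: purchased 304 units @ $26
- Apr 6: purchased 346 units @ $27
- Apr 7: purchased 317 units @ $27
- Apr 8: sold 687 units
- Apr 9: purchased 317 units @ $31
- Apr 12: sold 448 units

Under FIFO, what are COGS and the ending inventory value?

Apr 8, 687 sold [FIFO — oldest first]: 304 @ $26 + 346 @ $27 + 37 @ $27 = $18,245
Apr 12, 448 sold [FIFO — oldest first]: 280 @ $27 + 168 @ $31 = $12,768
Total COGS = $18,245 + $12,768 = $31,013
Ending inventory: 149 @ $31 = $4,619
Check: goods available $35,632 = COGS $31,013 + ending $4,619

COGS = $31,013; ending inventory = $4,619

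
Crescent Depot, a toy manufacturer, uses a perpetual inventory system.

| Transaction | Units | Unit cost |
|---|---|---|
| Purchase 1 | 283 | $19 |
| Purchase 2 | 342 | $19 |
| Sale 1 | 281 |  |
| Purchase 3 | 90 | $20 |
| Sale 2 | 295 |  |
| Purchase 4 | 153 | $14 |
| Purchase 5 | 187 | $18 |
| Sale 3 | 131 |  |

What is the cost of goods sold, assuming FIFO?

Sale 1 (281) [FIFO — oldest first]: 281 @ $19 = $5,339
Sale 2 (295) [FIFO — oldest first]: 2 @ $19 + 293 @ $19 = $5,605
Sale 3 (131) [FIFO — oldest first]: 49 @ $19 + 82 @ $20 = $2,571
Total COGS = $5,339 + $5,605 + $2,571 = $13,515
Ending inventory: 8 @ $20 + 153 @ $14 + 187 @ $18 = $5,668
Check: goods available $19,183 = COGS $13,515 + ending $5,668

COGS = $13,515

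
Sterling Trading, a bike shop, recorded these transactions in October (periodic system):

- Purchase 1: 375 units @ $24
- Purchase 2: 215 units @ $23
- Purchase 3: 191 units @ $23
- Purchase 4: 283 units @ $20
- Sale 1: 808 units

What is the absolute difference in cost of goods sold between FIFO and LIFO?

$1,024

FIFO COGS: 375 @ $24 + 215 @ $23 + 191 @ $23 + 27 @ $20 = $18,878
LIFO COGS: 283 @ $20 + 191 @ $23 + 215 @ $23 + 119 @ $24 = $17,854
Difference = |$18,878 − $17,854| = $1,024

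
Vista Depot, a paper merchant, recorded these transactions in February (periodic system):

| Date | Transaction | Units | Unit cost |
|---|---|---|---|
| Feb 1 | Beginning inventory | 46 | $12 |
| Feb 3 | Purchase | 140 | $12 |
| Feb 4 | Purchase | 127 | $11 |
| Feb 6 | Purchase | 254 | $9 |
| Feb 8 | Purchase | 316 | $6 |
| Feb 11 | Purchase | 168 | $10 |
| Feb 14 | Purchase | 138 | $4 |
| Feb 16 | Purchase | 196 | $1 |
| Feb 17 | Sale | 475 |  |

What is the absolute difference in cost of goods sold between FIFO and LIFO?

FIFO COGS: 46 @ $12 + 140 @ $12 + 127 @ $11 + 162 @ $9 = $5,087
LIFO COGS: 196 @ $1 + 138 @ $4 + 141 @ $10 = $2,158
Difference = |$5,087 − $2,158| = $2,929

$2,929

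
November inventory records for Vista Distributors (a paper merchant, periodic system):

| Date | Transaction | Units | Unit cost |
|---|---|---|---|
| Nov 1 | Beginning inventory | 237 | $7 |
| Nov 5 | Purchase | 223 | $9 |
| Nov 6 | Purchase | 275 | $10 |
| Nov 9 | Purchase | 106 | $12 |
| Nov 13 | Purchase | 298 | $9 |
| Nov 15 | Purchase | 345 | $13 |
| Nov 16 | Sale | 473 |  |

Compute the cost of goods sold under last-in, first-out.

COGS = $5,637

Nov 16, 473 sold [LIFO — newest first]: 345 @ $13 + 128 @ $9 = $5,637
Ending inventory: 237 @ $7 + 223 @ $9 + 275 @ $10 + 106 @ $12 + 170 @ $9 = $9,218
Check: goods available $14,855 = COGS $5,637 + ending $9,218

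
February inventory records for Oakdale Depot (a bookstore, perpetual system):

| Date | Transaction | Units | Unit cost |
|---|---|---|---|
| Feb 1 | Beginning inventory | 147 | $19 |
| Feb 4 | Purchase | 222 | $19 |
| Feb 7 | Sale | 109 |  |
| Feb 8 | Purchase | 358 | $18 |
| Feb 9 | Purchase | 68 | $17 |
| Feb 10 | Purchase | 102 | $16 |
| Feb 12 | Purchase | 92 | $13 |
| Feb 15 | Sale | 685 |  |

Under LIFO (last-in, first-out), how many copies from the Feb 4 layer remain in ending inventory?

48

Feb 7, 109 sold [LIFO — newest first]: 109 @ $19 = $2,071
Feb 15, 685 sold [LIFO — newest first]: 92 @ $13 + 102 @ $16 + 68 @ $17 + 358 @ $18 + 65 @ $19 = $11,663
Total COGS = $2,071 + $11,663 = $13,734
Ending inventory: 147 @ $19 + 48 @ $19 = $3,705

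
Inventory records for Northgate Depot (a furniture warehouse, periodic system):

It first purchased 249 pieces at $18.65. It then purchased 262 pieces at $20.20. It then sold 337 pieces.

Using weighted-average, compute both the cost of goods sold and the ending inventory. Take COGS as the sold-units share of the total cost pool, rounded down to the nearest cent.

Sale 1, sell 337: 337/511 × $9,936.25 → $6,552.86
Ending inventory (cost pool remaining) = $3,383.39
Check: goods available $9,936.25 = COGS $6,552.86 + ending $3,383.39

COGS = $6,552.86; ending inventory = $3,383.39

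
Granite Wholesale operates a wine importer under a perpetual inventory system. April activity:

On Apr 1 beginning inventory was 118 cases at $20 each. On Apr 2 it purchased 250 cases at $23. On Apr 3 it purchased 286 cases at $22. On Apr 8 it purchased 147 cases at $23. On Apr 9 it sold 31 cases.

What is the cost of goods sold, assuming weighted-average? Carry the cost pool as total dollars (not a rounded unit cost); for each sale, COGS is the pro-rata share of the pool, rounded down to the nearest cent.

COGS = $688.23

After Apr 1: 118 on hand, pool $2,360.00 (≈ $20.0000 each)
After Apr 2: 368 on hand, pool $8,110.00 (≈ $22.0380 each)
After Apr 3: 654 on hand, pool $14,402.00 (≈ $22.0214 each)
After Apr 8: 801 on hand, pool $17,783.00 (≈ $22.2010 each)
Apr 9, sell 31: 31/801 × $17,783.00 → $688.23
Ending inventory (cost pool remaining) = $17,094.77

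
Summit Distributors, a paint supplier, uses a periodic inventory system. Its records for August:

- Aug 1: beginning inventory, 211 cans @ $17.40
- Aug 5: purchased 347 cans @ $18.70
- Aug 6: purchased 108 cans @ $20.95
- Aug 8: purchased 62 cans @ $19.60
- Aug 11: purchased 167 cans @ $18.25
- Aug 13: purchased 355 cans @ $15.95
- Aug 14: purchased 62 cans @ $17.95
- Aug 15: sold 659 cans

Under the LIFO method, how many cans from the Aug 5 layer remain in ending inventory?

347

Aug 15, 659 sold [LIFO — newest first]: 62 @ $17.95 + 355 @ $15.95 + 167 @ $18.25 + 62 @ $19.60 + 13 @ $20.95 = $11,310.45
Ending inventory: 211 @ $17.40 + 347 @ $18.70 + 95 @ $20.95 = $12,150.55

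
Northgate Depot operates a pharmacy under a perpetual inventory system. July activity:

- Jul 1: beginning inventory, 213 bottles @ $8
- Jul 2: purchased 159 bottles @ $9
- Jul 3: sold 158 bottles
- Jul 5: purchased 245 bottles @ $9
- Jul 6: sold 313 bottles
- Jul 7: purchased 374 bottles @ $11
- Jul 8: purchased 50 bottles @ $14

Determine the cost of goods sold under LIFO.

COGS = $4,172

Jul 3, 158 sold [LIFO — newest first]: 158 @ $9 = $1,422
Jul 6, 313 sold [LIFO — newest first]: 245 @ $9 + 1 @ $9 + 67 @ $8 = $2,750
Total COGS = $1,422 + $2,750 = $4,172
Ending inventory: 146 @ $8 + 374 @ $11 + 50 @ $14 = $5,982
Check: goods available $10,154 = COGS $4,172 + ending $5,982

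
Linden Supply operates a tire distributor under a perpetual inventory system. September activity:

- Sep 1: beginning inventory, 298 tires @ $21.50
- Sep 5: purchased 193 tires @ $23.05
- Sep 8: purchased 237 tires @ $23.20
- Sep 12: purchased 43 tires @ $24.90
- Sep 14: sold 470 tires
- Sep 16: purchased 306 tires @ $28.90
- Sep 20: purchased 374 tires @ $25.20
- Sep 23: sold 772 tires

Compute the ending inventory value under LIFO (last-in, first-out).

Sep 14, 470 sold [LIFO — newest first]: 43 @ $24.90 + 237 @ $23.20 + 190 @ $23.05 = $10,948.60
Sep 23, 772 sold [LIFO — newest first]: 374 @ $25.20 + 306 @ $28.90 + 3 @ $23.05 + 89 @ $21.50 = $20,250.85
Total COGS = $10,948.60 + $20,250.85 = $31,199.45
Ending inventory: 209 @ $21.50 = $4,493.50

Ending inventory = $4,493.50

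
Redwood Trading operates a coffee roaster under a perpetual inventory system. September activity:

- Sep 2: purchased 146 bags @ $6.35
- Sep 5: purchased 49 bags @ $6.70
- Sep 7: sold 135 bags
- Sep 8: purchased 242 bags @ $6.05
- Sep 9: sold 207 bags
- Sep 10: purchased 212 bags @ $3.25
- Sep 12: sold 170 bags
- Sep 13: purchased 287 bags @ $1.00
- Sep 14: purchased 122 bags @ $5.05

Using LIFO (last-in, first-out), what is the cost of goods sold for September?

Sep 7, 135 sold [LIFO — newest first]: 49 @ $6.70 + 86 @ $6.35 = $874.40
Sep 9, 207 sold [LIFO — newest first]: 207 @ $6.05 = $1,252.35
Sep 12, 170 sold [LIFO — newest first]: 170 @ $3.25 = $552.50
Total COGS = $874.40 + $1,252.35 + $552.50 = $2,679.25
Ending inventory: 60 @ $6.35 + 35 @ $6.05 + 42 @ $3.25 + 287 @ $1.00 + 122 @ $5.05 = $1,632.35

COGS = $2,679.25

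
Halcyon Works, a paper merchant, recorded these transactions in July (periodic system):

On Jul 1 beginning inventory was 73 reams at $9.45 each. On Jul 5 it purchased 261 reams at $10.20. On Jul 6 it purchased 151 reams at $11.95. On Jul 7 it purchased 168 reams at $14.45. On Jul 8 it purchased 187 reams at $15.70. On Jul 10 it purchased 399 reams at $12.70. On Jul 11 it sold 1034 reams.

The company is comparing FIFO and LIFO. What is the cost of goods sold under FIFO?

FIFO COGS: 73 @ $9.45 + 261 @ $10.20 + 151 @ $11.95 + 168 @ $14.45 + 187 @ $15.70 + 194 @ $12.70 = $12,983.80
LIFO COGS: 399 @ $12.70 + 187 @ $15.70 + 168 @ $14.45 + 151 @ $11.95 + 129 @ $10.20 = $13,551.05

COGS = $12,983.80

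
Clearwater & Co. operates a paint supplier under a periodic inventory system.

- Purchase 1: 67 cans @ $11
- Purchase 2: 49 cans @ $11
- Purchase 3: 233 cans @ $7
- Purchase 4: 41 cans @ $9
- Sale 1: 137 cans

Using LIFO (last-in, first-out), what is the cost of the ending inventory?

Ending inventory = $2,235

Sale 1 (137) [LIFO — newest first]: 41 @ $9 + 96 @ $7 = $1,041
Ending inventory: 67 @ $11 + 49 @ $11 + 137 @ $7 = $2,235
Check: goods available $3,276 = COGS $1,041 + ending $2,235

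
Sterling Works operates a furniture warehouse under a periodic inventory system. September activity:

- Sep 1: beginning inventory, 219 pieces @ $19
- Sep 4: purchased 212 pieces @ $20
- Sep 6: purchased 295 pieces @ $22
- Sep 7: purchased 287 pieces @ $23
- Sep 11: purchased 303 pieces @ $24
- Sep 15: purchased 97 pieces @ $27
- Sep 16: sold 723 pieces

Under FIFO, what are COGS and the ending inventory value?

Sep 16, 723 sold [FIFO — oldest first]: 219 @ $19 + 212 @ $20 + 292 @ $22 = $14,825
Ending inventory: 3 @ $22 + 287 @ $23 + 303 @ $24 + 97 @ $27 = $16,558

COGS = $14,825; ending inventory = $16,558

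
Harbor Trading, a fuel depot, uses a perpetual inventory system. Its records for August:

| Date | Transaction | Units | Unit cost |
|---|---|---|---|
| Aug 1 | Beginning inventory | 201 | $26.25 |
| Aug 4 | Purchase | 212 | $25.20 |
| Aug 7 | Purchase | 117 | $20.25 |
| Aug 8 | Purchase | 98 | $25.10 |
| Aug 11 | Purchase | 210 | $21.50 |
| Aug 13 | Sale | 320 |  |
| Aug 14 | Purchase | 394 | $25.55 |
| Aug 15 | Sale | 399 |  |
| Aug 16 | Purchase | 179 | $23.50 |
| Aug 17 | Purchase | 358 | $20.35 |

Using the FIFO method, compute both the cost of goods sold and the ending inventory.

COGS = $17,404.20; ending inventory = $24,117.00

Aug 13, 320 sold [FIFO — oldest first]: 201 @ $26.25 + 119 @ $25.20 = $8,275.05
Aug 15, 399 sold [FIFO — oldest first]: 93 @ $25.20 + 117 @ $20.25 + 98 @ $25.10 + 91 @ $21.50 = $9,129.15
Total COGS = $8,275.05 + $9,129.15 = $17,404.20
Ending inventory: 119 @ $21.50 + 394 @ $25.55 + 179 @ $23.50 + 358 @ $20.35 = $24,117.00
Check: goods available $41,521.20 = COGS $17,404.20 + ending $24,117.00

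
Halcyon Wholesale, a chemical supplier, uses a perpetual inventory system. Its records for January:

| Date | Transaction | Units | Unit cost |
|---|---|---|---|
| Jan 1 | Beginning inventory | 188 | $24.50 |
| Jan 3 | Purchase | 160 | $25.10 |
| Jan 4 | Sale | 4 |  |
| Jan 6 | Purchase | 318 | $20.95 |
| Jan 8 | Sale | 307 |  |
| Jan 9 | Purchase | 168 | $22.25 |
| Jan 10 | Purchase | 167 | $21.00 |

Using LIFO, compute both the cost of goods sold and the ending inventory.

COGS = $6,532.05; ending inventory = $15,997.05

Jan 4, 4 sold [LIFO — newest first]: 4 @ $25.10 = $100.40
Jan 8, 307 sold [LIFO — newest first]: 307 @ $20.95 = $6,431.65
Total COGS = $100.40 + $6,431.65 = $6,532.05
Ending inventory: 188 @ $24.50 + 156 @ $25.10 + 11 @ $20.95 + 168 @ $22.25 + 167 @ $21.00 = $15,997.05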